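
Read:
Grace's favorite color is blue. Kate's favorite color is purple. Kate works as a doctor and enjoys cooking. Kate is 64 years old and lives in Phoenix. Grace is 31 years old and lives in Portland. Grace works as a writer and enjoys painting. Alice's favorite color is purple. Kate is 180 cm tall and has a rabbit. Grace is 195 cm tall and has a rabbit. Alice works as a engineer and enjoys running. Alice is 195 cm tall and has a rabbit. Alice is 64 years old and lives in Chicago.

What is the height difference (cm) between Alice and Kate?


|195 - 180| = 15

15


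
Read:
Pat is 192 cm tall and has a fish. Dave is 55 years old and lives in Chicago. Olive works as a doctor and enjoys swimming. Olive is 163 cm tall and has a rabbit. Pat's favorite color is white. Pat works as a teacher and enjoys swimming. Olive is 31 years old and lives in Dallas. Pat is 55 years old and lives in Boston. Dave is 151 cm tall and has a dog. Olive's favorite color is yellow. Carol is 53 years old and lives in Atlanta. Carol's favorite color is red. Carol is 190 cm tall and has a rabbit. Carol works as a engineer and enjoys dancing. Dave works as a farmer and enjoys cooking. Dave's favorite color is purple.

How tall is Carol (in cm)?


Carol is 190 cm tall

190


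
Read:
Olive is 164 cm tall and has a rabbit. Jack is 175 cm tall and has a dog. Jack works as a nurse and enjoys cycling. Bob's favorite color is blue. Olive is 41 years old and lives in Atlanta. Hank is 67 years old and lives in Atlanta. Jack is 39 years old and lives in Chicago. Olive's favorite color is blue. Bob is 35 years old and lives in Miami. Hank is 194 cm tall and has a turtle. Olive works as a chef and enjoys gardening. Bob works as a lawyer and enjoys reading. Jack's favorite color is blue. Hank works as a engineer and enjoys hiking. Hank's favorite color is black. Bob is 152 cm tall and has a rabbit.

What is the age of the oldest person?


Oldest: Hank at 67

67


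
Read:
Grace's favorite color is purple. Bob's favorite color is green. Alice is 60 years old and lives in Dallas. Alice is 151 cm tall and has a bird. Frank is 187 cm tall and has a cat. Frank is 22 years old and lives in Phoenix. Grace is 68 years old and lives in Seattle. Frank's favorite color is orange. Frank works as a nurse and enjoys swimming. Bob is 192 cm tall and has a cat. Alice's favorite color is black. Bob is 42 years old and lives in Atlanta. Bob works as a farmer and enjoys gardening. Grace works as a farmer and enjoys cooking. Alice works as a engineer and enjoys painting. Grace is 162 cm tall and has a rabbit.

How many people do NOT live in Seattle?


Not in Seattle: 3

3


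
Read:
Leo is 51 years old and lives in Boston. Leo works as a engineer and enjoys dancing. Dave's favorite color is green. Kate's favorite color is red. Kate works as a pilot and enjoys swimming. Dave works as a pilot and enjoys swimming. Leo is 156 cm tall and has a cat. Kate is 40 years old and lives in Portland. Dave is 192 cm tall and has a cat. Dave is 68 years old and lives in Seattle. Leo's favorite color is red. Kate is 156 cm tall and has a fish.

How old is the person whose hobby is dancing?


Person with hobby=dancing is Leo, age 51

51


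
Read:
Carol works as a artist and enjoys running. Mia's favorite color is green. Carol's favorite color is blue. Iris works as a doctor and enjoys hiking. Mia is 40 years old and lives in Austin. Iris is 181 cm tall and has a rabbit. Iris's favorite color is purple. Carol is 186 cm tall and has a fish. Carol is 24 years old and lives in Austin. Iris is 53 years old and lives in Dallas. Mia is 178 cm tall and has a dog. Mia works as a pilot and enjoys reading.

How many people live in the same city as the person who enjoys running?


Person with hobby running is Carol, city Austin. Count = 2

2


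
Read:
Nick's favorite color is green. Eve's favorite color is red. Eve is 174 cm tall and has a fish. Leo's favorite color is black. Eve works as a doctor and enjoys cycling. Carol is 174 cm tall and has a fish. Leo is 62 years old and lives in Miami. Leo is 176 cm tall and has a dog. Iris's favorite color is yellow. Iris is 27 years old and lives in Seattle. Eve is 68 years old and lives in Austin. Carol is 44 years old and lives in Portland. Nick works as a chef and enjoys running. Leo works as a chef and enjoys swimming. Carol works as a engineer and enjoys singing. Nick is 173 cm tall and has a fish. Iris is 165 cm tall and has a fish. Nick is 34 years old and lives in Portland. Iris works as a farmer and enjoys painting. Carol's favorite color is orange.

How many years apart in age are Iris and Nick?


27 vs 34, diff = 7

7


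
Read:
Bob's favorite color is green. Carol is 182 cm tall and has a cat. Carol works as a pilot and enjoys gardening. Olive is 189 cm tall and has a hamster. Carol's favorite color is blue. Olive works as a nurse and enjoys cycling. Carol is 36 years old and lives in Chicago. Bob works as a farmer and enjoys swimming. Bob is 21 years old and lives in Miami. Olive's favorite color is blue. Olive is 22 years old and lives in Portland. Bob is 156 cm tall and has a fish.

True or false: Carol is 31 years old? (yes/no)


Carol is actually 36. no

no


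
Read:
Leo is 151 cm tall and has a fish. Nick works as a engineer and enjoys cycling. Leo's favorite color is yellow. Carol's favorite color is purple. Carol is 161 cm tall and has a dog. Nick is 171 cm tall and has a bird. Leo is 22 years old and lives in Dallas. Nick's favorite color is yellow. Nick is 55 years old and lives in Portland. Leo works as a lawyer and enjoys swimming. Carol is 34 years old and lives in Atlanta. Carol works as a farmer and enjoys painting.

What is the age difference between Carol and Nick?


|34 - 55| = 21

21


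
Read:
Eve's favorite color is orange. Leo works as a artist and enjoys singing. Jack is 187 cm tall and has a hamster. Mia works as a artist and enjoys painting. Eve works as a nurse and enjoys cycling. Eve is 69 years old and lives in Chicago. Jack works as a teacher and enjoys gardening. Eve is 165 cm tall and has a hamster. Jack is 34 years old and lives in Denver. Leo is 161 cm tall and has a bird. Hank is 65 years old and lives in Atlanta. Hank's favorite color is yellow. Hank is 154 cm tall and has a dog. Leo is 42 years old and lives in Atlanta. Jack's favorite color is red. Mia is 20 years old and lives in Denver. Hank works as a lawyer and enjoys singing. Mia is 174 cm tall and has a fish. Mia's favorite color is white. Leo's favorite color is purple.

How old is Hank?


Hank is 65 years old

65


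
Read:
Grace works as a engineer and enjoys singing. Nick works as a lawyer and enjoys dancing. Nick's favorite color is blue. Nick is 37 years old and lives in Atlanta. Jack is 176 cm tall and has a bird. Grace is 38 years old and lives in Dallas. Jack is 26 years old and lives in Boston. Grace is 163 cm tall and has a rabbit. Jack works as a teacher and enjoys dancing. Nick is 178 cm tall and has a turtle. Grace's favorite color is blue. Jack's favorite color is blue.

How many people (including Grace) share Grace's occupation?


Grace is a engineer. Count = 1

1


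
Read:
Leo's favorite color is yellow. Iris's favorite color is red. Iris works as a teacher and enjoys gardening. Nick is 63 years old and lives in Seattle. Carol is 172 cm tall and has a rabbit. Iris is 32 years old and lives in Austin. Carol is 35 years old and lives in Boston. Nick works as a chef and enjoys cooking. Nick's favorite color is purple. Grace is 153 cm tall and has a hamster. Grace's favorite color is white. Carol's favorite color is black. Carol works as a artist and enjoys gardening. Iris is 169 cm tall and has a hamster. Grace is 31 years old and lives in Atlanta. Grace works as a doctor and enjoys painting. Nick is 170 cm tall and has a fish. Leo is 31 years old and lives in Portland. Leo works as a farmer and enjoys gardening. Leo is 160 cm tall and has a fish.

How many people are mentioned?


People: Carol, Nick, Leo, Iris, Grace. Count = 5

5


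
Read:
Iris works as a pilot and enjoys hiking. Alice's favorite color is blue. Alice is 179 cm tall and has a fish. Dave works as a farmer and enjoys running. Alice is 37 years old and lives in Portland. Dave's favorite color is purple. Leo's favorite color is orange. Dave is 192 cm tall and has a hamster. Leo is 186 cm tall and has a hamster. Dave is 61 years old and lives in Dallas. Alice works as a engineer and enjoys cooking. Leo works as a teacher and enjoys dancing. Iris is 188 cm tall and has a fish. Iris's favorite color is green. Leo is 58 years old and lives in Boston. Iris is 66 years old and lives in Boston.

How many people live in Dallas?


Count in Dallas: 1

1


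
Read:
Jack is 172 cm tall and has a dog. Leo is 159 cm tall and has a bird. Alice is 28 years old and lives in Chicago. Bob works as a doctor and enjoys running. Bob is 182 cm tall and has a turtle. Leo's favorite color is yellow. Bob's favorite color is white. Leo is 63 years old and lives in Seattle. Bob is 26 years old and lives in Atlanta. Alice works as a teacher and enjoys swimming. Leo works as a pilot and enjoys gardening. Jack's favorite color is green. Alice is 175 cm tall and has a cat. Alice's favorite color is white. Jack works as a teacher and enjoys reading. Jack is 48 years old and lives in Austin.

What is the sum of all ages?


28+63+48+26 = 165

165


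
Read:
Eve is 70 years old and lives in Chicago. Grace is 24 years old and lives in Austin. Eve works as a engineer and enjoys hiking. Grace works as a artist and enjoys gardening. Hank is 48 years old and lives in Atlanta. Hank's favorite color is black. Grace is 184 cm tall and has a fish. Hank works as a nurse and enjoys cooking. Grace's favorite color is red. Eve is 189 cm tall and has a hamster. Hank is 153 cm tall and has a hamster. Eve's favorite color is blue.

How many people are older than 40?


Filter: 2

2


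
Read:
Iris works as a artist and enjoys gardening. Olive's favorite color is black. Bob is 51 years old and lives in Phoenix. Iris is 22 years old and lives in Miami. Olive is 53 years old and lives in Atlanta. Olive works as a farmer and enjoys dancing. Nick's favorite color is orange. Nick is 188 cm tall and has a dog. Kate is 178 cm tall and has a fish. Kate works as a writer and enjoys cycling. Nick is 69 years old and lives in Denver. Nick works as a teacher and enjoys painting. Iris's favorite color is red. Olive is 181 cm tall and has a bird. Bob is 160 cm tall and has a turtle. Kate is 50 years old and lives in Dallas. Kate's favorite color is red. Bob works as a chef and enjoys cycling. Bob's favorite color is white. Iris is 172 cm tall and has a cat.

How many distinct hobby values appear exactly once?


Unique hobby values: 3

3


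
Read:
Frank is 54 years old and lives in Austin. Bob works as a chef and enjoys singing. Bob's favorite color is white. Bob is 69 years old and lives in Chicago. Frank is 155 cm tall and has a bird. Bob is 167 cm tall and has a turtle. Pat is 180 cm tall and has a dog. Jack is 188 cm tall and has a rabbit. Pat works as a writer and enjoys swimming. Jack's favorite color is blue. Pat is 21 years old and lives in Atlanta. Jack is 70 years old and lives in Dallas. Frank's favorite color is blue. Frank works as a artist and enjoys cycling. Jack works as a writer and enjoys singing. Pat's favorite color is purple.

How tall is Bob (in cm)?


Bob is 167 cm tall

167


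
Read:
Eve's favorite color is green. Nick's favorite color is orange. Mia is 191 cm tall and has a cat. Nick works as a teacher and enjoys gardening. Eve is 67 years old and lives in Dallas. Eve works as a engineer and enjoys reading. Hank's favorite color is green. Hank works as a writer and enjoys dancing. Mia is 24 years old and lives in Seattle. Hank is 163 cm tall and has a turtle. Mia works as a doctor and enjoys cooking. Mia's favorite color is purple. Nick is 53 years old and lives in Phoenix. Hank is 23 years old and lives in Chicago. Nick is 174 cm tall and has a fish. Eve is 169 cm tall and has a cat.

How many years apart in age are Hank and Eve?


23 vs 67, diff = 44

44


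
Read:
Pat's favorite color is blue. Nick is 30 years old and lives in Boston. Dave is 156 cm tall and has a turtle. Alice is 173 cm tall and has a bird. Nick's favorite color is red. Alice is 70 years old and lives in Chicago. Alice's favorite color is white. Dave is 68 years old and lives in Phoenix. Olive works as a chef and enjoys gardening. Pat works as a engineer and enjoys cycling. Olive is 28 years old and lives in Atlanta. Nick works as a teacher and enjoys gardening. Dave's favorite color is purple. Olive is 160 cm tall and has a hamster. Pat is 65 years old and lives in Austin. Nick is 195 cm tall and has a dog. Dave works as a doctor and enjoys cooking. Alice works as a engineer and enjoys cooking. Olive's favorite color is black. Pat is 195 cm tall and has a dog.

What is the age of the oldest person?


Oldest: Alice at 70

70


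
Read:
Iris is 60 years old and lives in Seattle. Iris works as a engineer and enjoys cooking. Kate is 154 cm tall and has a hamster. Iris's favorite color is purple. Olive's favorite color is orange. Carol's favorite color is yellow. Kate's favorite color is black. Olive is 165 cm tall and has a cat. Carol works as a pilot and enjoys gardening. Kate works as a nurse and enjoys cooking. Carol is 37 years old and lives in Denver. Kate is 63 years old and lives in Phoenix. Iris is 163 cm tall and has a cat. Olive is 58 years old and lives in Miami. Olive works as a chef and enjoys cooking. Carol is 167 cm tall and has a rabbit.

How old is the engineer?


The engineer is Iris, age 60

60


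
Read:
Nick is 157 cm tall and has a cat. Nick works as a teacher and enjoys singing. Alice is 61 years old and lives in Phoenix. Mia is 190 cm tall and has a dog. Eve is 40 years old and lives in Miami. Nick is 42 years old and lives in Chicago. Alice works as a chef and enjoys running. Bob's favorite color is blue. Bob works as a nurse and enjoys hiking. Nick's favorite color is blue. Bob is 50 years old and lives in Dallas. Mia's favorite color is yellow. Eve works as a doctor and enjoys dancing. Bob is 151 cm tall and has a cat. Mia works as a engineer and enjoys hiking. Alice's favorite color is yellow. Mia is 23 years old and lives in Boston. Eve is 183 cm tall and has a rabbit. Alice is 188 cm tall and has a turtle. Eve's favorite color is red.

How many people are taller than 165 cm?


Taller than 165: 3

3


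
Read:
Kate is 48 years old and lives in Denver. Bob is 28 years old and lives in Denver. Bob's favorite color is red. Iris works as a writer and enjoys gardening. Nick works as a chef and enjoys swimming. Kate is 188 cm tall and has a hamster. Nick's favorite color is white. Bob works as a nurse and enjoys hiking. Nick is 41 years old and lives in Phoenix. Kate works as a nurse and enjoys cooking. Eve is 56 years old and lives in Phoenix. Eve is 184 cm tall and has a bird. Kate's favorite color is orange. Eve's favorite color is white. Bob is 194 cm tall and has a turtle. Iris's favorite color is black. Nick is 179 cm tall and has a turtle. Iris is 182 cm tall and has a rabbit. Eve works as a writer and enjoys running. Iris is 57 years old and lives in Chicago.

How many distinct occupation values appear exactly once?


Unique occupation values: 1

1


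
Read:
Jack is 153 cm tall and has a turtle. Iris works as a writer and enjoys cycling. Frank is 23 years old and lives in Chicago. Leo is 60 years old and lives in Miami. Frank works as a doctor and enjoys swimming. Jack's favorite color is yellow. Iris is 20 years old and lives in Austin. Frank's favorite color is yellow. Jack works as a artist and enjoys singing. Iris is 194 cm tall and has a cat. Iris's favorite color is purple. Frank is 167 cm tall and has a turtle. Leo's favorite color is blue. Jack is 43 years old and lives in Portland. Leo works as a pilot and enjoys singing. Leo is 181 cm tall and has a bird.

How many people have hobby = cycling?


Count: 1

1


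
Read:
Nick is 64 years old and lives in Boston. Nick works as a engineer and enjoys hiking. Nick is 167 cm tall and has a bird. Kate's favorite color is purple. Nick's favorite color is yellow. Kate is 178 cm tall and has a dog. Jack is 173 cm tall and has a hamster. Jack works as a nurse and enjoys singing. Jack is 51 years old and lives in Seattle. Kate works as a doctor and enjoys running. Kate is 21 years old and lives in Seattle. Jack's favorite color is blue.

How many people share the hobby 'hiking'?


Count: 1

1


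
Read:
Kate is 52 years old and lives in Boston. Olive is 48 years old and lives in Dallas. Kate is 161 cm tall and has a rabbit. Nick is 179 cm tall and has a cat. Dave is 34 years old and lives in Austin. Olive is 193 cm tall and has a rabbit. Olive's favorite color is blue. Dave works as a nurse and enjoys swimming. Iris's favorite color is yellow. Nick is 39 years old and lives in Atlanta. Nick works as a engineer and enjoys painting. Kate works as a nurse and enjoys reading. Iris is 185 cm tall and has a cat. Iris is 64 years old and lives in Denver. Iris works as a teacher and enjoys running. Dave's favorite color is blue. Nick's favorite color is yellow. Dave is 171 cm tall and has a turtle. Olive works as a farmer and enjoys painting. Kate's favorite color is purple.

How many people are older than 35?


Filter: 4

4


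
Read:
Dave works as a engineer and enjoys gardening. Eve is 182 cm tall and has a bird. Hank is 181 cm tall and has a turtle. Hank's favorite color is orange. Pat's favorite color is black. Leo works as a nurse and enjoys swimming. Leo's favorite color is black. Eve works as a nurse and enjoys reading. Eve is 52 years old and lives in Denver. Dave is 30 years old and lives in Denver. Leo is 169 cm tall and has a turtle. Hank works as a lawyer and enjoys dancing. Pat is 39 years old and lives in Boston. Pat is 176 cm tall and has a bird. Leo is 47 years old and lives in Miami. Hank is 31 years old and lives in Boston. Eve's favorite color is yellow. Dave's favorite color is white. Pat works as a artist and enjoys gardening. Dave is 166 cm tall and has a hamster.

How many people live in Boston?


Count in Boston: 2

2


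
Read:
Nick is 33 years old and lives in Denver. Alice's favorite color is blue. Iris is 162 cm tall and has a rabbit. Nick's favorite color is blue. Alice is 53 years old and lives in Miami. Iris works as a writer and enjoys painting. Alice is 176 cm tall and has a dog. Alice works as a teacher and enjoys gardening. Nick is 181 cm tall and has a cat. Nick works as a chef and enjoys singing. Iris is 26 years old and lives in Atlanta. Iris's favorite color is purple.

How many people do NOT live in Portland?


Not in Portland: 3

3


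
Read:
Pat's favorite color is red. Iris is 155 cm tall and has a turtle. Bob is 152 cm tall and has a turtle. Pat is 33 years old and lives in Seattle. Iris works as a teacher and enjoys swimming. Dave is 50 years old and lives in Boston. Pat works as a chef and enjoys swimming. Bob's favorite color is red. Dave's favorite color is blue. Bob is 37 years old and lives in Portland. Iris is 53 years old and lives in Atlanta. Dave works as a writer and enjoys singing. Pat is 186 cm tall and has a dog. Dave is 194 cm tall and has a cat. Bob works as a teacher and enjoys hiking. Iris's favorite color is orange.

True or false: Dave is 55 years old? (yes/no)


Dave is actually 50. no

no


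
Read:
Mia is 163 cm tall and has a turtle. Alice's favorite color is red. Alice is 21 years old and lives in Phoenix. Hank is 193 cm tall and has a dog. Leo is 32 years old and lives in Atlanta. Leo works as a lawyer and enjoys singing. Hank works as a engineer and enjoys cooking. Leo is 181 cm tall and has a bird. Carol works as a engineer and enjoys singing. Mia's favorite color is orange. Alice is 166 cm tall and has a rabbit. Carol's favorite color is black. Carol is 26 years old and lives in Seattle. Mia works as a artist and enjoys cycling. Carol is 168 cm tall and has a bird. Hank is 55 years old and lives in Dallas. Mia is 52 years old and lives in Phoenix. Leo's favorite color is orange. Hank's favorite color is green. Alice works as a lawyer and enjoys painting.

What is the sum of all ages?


52+21+55+26+32 = 186

186


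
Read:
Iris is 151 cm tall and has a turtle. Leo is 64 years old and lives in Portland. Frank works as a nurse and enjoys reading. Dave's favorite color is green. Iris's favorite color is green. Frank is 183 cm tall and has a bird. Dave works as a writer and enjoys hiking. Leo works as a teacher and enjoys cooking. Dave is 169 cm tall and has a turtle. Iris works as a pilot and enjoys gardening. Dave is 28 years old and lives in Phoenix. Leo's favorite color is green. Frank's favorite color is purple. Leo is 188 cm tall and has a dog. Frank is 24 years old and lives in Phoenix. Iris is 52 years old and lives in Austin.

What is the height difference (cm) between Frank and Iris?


|183 - 151| = 32

32


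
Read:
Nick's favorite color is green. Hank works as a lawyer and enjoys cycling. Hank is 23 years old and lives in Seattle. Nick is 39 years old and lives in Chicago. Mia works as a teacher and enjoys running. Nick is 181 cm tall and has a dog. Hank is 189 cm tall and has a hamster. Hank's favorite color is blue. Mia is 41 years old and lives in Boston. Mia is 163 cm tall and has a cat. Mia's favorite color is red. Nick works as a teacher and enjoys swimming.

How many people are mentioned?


People: Hank, Mia, Nick. Count = 3

3


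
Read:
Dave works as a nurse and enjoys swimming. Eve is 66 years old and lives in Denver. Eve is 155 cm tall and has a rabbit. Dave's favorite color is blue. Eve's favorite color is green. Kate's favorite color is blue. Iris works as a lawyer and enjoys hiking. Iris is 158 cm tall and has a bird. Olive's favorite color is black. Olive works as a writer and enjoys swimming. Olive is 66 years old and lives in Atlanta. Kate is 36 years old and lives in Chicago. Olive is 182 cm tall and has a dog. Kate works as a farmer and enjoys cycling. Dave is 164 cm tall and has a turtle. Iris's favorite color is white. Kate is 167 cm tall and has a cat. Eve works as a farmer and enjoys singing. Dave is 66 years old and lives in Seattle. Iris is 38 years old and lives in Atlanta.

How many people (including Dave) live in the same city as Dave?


Dave lives in Seattle. Count = 1

1


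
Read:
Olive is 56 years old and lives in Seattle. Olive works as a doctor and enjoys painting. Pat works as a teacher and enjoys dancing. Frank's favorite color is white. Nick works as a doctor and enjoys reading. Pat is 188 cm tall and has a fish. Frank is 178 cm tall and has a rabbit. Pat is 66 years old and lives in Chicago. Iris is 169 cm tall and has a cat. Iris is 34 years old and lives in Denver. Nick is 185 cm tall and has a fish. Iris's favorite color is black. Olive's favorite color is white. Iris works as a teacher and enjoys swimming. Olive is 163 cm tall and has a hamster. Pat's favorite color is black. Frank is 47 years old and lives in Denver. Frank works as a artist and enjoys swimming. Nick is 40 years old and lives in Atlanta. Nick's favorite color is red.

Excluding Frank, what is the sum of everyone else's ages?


Sum (excluding Frank): 196

196


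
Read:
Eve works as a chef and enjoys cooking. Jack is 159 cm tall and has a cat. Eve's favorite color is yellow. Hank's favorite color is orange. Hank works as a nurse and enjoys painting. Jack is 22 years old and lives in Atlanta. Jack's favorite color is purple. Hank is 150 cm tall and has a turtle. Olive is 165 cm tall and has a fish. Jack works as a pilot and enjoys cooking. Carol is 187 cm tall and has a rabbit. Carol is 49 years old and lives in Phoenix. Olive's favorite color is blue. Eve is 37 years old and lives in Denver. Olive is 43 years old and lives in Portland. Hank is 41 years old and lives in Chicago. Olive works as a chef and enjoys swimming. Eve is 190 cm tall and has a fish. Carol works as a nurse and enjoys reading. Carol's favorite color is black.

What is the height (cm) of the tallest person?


Tallest: Eve at 190 cm

190


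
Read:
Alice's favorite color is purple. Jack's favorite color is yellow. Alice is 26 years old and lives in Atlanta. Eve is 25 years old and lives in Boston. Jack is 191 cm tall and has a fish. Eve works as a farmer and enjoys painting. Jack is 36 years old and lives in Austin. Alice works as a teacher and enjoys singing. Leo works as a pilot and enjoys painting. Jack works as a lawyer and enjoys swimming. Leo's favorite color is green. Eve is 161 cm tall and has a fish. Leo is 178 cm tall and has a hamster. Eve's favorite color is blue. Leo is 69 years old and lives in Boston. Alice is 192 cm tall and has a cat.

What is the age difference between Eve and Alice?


|25 - 26| = 1

1


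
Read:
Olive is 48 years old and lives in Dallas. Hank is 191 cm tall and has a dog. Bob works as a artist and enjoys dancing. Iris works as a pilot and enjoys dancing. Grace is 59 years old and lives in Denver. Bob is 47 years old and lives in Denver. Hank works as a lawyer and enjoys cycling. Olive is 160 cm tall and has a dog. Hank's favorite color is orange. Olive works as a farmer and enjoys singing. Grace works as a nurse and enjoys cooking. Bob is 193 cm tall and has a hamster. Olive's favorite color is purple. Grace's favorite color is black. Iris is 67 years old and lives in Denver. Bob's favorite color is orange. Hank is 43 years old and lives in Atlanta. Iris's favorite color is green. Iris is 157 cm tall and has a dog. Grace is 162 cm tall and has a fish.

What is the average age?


Sum=264, n=5, avg=52.8

52.8


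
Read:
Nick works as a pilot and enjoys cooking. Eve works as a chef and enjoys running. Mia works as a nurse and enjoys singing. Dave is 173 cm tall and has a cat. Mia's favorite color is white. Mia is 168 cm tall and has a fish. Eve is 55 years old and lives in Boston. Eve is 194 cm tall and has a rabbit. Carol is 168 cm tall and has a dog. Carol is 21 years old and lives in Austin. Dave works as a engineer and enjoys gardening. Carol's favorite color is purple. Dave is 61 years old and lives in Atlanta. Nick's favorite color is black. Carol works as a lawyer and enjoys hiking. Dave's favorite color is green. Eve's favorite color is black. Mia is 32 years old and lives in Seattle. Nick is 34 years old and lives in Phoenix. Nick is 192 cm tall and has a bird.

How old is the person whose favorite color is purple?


Person with favorite color=purple is Carol, age 21

21


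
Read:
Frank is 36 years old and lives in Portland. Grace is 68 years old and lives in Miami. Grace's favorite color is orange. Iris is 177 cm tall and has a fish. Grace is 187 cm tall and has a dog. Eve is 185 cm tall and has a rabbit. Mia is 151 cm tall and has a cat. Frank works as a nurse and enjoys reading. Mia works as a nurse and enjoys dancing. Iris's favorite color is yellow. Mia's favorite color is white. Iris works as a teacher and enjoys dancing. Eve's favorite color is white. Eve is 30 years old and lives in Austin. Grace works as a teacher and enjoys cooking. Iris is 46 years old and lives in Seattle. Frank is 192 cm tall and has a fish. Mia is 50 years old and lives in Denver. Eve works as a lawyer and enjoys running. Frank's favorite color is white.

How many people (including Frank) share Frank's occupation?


Frank is a nurse. Count = 2

2


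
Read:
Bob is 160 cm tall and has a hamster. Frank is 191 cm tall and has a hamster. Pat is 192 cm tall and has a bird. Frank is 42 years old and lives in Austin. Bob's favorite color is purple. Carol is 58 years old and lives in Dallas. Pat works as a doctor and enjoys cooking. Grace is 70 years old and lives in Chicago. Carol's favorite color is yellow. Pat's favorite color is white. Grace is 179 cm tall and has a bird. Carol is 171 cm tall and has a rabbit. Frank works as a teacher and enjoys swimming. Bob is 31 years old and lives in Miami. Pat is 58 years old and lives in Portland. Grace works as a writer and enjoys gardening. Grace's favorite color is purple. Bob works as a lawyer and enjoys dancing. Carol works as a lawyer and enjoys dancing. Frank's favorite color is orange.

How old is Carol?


Carol is 58 years old

58


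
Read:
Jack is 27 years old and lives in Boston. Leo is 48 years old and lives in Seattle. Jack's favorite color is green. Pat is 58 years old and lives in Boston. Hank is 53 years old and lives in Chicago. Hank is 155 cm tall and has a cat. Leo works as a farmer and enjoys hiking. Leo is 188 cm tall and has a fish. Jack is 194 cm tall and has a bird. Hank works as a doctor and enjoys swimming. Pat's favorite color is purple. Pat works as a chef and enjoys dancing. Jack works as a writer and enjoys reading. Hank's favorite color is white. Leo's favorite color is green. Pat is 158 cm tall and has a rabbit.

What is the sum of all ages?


48+58+27+53 = 186

186


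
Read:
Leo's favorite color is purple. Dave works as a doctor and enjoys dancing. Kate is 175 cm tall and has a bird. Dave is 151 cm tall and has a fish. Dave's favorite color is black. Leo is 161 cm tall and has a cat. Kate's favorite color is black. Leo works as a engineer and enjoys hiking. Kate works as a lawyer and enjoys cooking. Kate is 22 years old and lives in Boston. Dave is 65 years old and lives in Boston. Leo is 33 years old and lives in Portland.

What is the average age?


Sum=120, n=3, avg=40

40


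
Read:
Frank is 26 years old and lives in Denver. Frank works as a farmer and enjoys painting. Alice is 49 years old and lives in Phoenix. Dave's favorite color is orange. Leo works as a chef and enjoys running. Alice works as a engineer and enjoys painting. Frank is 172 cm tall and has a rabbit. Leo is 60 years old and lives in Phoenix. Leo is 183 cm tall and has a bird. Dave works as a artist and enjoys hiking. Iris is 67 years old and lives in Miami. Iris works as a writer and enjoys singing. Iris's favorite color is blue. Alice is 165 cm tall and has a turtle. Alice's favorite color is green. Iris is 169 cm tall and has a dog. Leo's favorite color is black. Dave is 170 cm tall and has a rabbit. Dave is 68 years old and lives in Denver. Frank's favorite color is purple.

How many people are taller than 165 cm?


Taller than 165: 4

4


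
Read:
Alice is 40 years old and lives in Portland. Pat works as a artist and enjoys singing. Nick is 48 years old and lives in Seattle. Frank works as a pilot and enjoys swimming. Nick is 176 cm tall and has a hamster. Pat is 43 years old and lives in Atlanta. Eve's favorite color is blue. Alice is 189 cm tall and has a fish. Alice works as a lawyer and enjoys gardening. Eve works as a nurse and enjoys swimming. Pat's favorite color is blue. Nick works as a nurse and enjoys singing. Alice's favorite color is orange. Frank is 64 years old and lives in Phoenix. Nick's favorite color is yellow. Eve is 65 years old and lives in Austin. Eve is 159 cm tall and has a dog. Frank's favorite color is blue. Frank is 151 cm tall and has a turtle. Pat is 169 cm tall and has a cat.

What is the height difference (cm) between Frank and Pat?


|151 - 169| = 18

18


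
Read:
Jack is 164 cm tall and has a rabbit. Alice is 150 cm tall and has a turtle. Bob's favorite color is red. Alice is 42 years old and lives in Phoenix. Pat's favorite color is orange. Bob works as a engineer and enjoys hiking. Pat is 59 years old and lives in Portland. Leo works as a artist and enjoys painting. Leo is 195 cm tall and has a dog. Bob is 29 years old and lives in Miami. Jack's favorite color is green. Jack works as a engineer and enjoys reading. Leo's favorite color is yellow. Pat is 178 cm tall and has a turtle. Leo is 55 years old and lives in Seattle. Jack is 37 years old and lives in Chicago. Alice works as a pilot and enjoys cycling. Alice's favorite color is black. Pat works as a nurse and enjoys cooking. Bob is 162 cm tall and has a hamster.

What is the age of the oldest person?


Oldest: Pat at 59

59


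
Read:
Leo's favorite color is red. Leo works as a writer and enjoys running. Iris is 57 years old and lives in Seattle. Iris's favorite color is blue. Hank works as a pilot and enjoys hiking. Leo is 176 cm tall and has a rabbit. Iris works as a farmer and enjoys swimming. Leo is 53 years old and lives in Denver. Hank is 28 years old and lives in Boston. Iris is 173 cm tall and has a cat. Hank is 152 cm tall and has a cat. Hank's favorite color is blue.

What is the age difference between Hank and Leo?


|28 - 53| = 25

25


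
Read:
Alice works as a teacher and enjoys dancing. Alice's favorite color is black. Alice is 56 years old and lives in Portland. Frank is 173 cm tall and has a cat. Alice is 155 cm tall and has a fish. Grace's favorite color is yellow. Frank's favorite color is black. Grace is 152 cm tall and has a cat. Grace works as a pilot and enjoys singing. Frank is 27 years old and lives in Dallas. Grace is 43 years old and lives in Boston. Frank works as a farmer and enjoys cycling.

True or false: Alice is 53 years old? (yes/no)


Alice is actually 56. no

no


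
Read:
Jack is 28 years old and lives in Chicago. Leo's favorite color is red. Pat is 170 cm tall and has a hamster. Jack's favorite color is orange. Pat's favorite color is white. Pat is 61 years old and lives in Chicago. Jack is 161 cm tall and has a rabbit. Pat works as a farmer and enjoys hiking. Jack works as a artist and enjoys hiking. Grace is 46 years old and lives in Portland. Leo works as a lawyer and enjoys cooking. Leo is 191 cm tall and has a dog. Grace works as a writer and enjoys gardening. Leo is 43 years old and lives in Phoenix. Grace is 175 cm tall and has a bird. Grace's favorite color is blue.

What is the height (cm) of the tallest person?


Tallest: Leo at 191 cm

191


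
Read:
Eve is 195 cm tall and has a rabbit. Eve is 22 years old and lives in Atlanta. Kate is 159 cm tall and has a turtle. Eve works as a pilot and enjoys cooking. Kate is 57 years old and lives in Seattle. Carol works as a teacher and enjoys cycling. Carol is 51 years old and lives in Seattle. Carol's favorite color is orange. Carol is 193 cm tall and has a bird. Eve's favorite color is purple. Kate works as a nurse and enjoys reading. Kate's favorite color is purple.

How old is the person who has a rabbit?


Person with rabbit is Eve, age 22

22


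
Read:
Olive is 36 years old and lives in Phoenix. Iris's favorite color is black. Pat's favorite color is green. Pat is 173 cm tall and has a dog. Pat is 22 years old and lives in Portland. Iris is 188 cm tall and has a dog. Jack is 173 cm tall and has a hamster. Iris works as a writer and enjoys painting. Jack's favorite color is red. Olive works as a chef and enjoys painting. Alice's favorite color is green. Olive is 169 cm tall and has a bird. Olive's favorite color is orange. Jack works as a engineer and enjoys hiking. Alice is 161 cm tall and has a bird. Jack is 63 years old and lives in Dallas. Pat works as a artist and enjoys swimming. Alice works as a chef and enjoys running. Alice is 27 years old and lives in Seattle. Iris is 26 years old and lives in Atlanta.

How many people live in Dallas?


Count in Dallas: 1

1


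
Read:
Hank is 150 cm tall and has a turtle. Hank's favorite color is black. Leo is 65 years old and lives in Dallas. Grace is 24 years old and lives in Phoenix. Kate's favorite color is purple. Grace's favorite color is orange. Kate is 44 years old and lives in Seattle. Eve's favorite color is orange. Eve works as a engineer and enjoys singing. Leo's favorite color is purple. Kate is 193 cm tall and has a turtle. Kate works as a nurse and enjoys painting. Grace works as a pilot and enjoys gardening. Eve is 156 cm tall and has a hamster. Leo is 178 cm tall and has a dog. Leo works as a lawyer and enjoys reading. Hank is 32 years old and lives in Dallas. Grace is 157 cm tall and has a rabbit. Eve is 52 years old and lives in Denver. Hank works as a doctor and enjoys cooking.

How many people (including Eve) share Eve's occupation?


Eve is a engineer. Count = 1

1


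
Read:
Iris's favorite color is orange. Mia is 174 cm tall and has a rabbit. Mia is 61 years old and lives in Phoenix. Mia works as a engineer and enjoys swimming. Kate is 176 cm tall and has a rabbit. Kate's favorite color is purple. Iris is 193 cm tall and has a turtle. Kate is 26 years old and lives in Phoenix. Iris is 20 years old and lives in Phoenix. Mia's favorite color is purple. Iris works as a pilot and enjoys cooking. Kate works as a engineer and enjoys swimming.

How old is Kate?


Kate is 26 years old

26


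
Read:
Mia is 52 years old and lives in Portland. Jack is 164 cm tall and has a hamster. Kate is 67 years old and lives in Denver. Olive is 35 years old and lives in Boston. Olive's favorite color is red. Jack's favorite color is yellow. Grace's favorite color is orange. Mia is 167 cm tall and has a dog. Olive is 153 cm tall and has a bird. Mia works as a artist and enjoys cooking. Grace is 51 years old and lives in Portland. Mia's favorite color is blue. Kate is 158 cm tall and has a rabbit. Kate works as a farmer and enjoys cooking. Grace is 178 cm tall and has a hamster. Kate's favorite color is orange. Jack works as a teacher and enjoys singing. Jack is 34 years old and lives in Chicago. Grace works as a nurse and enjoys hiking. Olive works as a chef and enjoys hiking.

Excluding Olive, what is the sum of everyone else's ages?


Sum (excluding Olive): 204

204


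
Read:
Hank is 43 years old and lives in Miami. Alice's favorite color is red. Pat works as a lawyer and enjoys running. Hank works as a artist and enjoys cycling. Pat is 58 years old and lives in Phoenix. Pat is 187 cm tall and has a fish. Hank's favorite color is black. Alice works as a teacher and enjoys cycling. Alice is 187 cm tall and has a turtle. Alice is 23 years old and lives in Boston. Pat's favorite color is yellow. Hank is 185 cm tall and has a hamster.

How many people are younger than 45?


Filter: 2

2


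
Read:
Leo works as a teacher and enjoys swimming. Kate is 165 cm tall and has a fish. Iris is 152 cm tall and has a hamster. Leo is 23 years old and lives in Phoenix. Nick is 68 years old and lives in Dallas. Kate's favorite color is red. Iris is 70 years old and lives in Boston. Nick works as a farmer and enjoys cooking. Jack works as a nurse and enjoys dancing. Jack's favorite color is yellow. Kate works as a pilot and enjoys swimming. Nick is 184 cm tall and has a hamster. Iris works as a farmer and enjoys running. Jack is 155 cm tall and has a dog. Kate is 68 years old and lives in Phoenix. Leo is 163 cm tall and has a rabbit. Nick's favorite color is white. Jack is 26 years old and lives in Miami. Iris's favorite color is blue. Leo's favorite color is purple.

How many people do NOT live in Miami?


Not in Miami: 4

4


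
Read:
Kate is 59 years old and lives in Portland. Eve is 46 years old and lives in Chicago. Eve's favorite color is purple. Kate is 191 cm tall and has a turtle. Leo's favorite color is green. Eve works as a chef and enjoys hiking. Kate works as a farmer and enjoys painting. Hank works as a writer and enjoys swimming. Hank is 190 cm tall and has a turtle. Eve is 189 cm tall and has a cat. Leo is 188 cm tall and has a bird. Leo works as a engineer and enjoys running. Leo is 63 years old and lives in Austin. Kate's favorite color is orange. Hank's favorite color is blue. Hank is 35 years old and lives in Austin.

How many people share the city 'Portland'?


Count: 1

1


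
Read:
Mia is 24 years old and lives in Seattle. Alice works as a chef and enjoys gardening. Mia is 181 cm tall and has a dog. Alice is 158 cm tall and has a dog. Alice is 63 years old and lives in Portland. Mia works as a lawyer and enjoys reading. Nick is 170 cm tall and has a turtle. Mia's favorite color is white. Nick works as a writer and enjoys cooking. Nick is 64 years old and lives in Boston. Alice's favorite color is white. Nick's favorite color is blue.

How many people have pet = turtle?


Count: 1

1
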